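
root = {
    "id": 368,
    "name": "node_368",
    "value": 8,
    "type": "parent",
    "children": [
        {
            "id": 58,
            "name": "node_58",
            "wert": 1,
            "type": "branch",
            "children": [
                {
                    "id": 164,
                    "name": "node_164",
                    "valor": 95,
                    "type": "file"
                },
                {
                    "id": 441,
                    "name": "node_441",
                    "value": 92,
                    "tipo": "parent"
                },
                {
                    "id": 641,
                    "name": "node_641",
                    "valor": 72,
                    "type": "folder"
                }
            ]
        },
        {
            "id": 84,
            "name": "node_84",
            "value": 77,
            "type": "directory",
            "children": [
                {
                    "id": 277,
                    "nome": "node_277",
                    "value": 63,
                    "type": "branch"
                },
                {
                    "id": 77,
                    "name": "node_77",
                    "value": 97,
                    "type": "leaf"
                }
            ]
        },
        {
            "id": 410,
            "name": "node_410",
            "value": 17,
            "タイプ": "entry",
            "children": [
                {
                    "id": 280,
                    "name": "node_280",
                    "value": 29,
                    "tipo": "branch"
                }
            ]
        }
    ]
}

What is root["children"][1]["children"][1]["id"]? 77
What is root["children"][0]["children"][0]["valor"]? 95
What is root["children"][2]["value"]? 17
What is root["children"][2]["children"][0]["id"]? 280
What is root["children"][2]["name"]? "node_410"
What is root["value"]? 8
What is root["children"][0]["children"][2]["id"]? 641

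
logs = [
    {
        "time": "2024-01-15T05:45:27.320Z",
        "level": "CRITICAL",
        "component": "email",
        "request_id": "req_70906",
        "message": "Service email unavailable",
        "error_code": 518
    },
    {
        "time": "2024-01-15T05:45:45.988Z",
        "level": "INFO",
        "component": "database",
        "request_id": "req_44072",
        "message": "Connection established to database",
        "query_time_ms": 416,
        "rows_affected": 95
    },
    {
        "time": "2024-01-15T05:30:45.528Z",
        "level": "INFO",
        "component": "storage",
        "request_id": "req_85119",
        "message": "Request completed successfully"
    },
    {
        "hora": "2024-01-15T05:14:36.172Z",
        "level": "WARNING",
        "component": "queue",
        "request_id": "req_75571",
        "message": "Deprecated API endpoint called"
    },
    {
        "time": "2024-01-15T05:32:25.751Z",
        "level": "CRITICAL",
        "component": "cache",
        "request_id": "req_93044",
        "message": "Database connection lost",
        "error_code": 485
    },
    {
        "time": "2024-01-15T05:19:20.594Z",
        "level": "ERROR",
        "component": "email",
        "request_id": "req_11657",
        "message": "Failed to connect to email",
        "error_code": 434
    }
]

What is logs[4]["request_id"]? "req_93044"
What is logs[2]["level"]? "INFO"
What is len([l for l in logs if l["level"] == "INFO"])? 2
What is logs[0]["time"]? "2024-01-15T05:45:27.320Z"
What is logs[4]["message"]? "Database connection lost"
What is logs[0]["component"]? "email"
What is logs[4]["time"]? "2024-01-15T05:32:25.751Z"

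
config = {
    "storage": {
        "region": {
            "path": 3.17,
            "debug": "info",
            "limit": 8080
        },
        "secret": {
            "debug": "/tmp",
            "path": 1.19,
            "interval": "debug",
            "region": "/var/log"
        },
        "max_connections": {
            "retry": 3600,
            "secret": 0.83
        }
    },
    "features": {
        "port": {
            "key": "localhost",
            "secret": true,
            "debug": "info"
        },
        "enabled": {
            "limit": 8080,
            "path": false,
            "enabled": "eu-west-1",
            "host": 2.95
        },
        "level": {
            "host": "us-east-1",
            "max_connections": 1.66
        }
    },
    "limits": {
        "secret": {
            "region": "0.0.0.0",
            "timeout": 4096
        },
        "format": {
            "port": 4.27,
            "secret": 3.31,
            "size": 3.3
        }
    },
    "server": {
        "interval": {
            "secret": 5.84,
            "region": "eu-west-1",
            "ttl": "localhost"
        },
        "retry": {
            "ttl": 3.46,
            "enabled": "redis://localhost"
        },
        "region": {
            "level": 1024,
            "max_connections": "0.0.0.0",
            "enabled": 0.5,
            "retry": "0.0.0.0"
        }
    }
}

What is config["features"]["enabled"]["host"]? 2.95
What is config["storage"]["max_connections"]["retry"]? 3600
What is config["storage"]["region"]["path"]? 3.17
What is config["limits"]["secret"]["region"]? "0.0.0.0"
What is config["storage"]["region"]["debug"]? "info"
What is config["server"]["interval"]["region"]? "eu-west-1"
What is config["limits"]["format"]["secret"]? 3.31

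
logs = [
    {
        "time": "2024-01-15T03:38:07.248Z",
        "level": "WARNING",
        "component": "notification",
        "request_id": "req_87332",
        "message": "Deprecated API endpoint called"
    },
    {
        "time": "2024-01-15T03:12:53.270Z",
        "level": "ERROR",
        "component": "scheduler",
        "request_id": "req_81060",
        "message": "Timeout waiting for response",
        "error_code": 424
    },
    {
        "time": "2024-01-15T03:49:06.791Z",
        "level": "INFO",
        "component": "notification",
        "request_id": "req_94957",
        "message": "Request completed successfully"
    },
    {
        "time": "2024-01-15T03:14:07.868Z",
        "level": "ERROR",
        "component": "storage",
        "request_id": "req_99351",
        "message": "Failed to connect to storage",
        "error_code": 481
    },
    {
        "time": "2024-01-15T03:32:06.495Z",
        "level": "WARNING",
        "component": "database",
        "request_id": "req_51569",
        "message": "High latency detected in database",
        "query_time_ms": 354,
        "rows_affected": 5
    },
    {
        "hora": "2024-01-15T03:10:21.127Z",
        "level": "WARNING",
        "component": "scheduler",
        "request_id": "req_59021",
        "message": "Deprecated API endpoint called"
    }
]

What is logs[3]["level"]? "ERROR"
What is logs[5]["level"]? "WARNING"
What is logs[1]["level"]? "ERROR"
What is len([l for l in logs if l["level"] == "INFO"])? 1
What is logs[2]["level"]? "INFO"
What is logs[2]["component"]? "notification"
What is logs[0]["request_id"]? "req_87332"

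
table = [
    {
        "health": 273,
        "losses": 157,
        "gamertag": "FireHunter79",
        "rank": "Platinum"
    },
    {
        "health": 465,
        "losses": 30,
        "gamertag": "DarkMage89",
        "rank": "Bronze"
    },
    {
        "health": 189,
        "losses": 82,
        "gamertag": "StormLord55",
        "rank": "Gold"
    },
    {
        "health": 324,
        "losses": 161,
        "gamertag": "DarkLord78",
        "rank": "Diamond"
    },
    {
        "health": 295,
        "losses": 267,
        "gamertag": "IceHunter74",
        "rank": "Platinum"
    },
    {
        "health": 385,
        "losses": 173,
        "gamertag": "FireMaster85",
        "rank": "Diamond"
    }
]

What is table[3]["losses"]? 161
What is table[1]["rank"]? "Bronze"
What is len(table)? 6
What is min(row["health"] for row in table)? 189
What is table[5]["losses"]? 173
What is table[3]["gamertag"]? "DarkLord78"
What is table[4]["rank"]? "Platinum"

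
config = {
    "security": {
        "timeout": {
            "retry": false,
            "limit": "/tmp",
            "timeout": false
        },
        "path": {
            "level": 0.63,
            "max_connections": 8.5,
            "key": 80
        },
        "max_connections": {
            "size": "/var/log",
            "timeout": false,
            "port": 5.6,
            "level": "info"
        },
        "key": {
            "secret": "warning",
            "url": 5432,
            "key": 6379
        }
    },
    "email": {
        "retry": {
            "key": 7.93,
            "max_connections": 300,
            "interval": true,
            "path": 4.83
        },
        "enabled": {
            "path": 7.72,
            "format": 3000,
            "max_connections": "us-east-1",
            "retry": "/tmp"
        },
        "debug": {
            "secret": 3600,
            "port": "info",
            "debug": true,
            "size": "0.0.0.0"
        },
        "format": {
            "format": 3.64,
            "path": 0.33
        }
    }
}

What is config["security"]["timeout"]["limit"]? "/tmp"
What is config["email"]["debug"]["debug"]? True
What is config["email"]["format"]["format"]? 3.64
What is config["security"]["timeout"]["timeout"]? False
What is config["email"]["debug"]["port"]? "info"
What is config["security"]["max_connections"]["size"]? "/var/log"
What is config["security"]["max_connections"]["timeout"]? False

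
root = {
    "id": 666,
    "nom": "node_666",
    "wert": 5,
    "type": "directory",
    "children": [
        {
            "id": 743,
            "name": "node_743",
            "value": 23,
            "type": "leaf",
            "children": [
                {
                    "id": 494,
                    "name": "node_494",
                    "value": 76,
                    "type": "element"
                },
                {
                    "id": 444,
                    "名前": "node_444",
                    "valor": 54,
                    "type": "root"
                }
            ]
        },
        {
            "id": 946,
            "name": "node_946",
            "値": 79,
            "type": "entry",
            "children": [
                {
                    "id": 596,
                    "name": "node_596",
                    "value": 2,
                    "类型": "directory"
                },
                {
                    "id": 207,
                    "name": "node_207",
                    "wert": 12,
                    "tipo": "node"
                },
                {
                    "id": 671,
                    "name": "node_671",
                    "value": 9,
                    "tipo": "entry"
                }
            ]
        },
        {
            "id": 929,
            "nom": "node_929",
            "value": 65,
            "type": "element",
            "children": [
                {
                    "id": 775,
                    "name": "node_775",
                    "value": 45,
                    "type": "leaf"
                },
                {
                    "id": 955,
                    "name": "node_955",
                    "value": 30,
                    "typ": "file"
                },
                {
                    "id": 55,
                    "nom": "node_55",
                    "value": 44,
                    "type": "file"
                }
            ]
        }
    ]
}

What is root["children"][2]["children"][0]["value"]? 45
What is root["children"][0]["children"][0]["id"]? 494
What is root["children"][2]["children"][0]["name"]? "node_775"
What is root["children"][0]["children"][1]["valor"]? 54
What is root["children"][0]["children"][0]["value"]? 76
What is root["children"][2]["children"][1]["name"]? "node_955"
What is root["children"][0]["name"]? "node_743"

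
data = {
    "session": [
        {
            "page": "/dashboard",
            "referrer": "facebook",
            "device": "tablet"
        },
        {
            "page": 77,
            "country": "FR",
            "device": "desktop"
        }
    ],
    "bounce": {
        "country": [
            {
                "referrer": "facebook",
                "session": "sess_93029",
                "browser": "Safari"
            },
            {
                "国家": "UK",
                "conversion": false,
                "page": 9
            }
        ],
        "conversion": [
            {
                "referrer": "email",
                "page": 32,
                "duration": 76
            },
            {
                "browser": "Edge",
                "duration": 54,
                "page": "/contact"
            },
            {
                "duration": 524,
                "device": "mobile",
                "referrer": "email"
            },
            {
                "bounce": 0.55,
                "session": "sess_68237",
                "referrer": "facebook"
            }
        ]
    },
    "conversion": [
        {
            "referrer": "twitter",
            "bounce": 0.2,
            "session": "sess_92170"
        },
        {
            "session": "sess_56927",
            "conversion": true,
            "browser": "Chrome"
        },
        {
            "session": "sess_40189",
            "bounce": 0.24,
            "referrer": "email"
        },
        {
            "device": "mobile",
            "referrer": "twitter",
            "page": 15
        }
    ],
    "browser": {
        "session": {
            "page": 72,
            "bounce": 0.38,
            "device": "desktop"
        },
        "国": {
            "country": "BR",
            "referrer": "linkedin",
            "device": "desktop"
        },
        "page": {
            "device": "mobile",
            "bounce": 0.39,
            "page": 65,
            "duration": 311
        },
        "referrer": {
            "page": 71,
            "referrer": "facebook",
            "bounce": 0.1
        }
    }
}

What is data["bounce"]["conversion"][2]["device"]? "mobile"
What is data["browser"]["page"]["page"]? 65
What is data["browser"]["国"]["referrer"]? "linkedin"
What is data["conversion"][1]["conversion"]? True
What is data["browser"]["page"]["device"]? "mobile"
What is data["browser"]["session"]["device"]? "desktop"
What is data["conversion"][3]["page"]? 15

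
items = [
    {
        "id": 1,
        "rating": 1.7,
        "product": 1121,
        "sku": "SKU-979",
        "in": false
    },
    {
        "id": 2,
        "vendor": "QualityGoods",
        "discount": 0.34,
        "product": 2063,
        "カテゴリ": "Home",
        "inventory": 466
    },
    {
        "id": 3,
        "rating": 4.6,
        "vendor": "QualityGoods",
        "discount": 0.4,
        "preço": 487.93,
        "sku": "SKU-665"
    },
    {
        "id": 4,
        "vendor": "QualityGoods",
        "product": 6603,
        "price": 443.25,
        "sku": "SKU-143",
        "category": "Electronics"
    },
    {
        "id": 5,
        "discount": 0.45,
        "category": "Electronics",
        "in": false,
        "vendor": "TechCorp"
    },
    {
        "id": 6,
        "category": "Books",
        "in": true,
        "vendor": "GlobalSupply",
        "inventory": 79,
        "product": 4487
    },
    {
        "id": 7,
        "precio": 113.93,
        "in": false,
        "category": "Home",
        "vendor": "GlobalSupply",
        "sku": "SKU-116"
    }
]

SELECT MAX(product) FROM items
6603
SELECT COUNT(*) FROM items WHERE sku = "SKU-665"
1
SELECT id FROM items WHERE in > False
[6]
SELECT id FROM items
[1, 2, 3, 4, 5, 6, 7]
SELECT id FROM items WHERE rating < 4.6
[1]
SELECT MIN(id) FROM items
1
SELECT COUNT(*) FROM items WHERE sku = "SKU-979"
1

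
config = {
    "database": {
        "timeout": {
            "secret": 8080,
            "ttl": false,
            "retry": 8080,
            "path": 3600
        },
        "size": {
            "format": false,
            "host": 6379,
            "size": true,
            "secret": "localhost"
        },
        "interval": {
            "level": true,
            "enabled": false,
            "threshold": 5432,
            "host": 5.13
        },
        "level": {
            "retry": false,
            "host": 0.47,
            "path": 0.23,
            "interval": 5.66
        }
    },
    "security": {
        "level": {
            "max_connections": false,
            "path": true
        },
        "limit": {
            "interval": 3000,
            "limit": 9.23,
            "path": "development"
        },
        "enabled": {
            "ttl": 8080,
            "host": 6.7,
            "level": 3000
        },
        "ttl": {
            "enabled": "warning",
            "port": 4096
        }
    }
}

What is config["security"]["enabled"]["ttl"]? 8080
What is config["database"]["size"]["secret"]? "localhost"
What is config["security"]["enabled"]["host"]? 6.7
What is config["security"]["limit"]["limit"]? 9.23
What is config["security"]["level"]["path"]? True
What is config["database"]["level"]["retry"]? False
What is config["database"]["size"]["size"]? True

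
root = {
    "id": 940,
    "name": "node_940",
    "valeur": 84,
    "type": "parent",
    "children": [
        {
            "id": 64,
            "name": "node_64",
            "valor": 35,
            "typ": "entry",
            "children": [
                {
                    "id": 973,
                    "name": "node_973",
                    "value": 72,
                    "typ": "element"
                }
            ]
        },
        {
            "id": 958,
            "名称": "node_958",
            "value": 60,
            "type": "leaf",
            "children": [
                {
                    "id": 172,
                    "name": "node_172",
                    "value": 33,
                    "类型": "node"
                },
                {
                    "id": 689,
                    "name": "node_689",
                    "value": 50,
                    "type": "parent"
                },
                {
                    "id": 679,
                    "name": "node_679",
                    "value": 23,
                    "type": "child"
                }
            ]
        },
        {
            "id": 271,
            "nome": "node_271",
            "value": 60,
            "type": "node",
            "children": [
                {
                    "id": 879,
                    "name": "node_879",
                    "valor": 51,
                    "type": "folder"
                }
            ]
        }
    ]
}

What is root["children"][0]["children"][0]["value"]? 72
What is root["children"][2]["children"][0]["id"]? 879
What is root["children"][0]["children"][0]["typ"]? "element"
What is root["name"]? "node_940"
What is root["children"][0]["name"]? "node_64"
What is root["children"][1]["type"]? "leaf"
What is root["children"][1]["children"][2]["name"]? "node_679"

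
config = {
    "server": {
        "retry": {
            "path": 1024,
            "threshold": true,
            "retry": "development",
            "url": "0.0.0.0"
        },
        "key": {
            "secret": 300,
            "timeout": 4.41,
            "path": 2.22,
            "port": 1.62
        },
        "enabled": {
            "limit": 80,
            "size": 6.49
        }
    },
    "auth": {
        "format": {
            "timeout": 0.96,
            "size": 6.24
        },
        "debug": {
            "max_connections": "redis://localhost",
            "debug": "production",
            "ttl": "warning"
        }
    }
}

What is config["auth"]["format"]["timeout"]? 0.96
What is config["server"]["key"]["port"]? 1.62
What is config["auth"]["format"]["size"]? 6.24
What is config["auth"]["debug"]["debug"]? "production"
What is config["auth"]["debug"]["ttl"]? "warning"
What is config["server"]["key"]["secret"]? 300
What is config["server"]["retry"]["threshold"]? True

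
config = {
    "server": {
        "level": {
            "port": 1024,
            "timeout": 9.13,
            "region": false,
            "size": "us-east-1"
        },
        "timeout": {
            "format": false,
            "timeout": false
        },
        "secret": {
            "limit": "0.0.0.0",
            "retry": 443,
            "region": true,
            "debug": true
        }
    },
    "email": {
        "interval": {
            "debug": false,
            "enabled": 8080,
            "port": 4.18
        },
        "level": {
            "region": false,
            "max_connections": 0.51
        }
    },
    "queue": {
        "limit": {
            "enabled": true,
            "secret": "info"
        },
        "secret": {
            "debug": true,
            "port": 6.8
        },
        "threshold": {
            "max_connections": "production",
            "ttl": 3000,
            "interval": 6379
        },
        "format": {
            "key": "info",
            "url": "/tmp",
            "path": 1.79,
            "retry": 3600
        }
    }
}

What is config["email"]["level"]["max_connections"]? 0.51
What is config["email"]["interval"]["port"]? 4.18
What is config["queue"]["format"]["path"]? 1.79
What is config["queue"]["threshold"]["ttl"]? 3000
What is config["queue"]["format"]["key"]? "info"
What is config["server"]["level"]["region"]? False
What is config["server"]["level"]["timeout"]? 9.13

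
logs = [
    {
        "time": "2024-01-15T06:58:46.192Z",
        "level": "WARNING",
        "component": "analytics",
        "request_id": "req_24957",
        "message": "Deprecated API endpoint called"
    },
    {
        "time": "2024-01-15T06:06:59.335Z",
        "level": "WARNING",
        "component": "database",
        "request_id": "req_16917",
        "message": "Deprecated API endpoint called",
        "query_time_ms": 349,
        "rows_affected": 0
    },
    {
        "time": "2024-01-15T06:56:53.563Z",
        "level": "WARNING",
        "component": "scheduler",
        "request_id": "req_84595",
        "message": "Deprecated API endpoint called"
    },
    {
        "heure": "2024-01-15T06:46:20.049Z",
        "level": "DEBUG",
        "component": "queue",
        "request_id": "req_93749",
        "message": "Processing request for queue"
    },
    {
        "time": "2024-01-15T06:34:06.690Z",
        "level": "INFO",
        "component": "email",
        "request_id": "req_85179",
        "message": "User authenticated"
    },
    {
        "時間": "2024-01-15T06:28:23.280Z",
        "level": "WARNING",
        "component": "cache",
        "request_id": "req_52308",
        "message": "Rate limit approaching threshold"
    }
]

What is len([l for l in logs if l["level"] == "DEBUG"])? 1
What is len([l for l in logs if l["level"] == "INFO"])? 1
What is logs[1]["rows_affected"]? 0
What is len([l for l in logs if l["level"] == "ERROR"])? 0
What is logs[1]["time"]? "2024-01-15T06:06:59.335Z"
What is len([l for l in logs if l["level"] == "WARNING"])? 4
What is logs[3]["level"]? "DEBUG"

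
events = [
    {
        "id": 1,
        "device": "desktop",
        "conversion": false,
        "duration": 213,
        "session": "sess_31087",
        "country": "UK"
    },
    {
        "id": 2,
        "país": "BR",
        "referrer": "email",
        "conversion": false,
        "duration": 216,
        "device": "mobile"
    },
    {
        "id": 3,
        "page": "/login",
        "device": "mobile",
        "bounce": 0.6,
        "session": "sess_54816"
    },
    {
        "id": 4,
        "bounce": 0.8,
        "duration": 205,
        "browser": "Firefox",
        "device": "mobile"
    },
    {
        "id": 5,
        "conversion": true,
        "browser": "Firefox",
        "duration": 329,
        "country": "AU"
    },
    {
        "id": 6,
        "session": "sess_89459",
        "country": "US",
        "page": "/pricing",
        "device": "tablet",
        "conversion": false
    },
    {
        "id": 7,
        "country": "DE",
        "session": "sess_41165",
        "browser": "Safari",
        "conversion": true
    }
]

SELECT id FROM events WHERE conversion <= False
[1, 2, 6]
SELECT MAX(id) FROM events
7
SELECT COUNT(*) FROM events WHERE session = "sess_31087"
1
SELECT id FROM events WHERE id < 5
[1, 2, 3, 4]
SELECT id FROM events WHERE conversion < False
[]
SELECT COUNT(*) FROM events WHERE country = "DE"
1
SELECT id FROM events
[1, 2, 3, 4, 5, 6, 7]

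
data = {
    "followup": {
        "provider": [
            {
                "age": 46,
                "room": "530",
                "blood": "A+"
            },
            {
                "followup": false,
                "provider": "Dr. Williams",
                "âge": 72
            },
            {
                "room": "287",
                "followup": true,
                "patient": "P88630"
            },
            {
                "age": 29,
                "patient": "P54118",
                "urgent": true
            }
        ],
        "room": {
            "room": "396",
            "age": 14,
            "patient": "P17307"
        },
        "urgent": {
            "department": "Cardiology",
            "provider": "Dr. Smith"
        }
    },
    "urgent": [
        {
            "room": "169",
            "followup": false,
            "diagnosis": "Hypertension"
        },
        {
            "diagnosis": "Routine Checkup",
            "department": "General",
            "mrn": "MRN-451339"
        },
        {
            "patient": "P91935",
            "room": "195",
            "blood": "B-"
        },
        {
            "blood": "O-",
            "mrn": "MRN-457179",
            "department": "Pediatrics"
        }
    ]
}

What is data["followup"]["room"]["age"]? 14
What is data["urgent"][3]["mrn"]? "MRN-457179"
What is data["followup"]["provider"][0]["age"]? 46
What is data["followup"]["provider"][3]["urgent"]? True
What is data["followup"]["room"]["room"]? "396"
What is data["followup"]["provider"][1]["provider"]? "Dr. Williams"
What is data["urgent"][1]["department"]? "General"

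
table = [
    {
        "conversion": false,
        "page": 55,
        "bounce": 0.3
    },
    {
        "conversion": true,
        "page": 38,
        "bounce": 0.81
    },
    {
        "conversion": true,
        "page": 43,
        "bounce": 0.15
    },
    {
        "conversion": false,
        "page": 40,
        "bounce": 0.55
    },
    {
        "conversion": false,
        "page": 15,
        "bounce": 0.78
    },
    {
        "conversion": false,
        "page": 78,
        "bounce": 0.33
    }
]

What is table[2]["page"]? 43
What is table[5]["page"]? 78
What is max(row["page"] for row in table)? 78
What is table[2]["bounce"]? 0.15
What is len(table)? 6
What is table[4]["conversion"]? False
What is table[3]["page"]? 40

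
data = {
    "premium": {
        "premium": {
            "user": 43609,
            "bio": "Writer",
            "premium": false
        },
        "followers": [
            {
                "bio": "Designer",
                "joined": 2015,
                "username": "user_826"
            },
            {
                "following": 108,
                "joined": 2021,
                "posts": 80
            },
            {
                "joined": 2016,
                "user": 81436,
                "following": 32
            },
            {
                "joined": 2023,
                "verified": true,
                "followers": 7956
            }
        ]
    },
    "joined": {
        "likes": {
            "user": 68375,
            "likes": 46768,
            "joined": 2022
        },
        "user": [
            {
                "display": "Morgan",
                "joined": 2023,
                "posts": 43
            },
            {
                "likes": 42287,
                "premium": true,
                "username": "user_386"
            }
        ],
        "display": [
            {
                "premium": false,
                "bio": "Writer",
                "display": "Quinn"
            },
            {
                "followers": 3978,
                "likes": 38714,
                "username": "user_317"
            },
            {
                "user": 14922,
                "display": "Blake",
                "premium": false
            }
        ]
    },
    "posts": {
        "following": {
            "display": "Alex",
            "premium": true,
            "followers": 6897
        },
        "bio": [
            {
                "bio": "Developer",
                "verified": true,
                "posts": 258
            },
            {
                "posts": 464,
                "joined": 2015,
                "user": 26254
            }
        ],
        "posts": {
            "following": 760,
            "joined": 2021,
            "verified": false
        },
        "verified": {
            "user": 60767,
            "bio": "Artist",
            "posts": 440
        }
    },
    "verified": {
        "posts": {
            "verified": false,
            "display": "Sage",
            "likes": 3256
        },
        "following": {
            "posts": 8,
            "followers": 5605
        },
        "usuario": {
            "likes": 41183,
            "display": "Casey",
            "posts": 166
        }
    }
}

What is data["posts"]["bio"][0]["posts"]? 258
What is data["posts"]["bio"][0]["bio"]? "Developer"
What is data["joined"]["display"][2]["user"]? 14922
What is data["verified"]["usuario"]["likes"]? 41183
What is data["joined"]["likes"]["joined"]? 2022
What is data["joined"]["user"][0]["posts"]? 43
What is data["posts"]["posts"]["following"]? 760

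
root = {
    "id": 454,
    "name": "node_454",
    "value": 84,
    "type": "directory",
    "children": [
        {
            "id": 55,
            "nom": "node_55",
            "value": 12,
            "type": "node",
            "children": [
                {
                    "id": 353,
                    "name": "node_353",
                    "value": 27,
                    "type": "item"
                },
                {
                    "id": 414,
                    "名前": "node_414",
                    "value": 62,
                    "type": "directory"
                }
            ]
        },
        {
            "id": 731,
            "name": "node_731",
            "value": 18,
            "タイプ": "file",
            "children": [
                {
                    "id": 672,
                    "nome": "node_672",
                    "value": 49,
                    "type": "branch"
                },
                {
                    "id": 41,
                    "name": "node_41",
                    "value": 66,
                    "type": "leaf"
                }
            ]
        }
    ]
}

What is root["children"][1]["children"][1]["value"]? 66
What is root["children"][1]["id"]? 731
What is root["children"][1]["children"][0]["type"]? "branch"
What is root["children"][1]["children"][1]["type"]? "leaf"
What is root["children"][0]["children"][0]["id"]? 353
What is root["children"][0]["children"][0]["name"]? "node_353"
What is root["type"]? "directory"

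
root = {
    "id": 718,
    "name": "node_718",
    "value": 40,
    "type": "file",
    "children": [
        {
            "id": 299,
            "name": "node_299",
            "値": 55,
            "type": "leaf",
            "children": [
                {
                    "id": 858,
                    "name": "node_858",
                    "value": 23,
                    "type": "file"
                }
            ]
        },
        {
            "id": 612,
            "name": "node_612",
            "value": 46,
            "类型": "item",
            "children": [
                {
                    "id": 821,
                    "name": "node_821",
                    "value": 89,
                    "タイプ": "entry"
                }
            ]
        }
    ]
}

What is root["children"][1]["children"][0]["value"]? 89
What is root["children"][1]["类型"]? "item"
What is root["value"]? 40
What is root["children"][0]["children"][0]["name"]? "node_858"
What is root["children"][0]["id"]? 299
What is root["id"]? 718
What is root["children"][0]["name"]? "node_299"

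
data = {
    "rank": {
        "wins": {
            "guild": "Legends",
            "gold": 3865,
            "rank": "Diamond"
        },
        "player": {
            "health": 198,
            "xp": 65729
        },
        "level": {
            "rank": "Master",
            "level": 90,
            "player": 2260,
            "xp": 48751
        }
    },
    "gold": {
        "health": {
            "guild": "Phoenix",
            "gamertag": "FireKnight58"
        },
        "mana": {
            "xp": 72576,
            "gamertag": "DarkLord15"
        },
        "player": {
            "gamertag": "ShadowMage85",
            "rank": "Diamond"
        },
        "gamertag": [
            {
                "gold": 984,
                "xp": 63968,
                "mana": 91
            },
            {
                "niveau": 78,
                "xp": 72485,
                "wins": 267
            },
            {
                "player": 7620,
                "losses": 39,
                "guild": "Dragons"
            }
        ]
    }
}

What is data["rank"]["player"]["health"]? 198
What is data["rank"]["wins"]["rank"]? "Diamond"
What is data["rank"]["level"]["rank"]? "Master"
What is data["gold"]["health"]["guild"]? "Phoenix"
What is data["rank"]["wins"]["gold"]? 3865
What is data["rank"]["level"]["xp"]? 48751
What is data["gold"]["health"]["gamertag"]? "FireKnight58"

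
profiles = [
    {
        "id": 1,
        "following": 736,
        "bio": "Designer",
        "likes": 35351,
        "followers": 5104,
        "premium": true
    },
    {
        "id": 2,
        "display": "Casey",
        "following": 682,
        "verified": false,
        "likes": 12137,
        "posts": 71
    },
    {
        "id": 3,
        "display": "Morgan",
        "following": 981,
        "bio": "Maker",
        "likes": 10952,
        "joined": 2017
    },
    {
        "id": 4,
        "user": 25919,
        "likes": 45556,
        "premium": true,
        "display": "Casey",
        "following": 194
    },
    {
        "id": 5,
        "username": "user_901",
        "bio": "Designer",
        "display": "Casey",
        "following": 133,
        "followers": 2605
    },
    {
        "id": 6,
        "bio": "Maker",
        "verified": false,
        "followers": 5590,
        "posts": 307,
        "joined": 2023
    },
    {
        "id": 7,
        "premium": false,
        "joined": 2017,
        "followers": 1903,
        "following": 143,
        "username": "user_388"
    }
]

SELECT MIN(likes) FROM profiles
10952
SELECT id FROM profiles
[1, 2, 3, 4, 5, 6, 7]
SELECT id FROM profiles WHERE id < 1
[]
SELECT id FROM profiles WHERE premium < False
[]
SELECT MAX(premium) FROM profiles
True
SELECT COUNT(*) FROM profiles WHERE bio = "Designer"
2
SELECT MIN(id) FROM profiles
1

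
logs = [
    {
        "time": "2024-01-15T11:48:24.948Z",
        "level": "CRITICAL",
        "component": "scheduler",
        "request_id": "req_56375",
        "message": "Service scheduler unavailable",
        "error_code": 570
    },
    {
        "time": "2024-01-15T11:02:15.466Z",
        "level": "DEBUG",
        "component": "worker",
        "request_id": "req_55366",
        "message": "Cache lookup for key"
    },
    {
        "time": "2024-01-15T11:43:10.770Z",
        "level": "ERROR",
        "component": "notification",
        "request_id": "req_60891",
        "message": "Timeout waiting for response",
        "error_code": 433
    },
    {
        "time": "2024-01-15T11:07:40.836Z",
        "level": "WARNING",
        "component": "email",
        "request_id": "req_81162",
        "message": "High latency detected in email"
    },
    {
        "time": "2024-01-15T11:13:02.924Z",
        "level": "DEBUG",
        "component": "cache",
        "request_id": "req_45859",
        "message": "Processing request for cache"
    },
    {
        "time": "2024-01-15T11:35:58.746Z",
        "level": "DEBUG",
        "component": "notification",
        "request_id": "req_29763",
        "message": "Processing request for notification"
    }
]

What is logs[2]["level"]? "ERROR"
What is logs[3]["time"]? "2024-01-15T11:07:40.836Z"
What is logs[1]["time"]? "2024-01-15T11:02:15.466Z"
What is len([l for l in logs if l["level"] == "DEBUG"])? 3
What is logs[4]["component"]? "cache"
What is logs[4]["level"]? "DEBUG"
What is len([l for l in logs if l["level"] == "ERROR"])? 1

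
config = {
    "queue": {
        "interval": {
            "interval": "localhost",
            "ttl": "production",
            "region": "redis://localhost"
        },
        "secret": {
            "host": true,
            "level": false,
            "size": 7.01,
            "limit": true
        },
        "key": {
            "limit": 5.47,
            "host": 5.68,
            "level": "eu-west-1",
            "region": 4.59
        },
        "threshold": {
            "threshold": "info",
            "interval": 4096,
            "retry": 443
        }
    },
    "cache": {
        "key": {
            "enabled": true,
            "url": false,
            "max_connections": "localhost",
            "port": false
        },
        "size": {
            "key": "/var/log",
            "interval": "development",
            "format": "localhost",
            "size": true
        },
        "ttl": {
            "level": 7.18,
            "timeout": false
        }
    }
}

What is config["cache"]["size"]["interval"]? "development"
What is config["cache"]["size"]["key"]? "/var/log"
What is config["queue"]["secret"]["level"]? False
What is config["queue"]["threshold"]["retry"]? 443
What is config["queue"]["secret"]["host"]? True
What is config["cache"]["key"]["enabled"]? True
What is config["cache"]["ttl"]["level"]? 7.18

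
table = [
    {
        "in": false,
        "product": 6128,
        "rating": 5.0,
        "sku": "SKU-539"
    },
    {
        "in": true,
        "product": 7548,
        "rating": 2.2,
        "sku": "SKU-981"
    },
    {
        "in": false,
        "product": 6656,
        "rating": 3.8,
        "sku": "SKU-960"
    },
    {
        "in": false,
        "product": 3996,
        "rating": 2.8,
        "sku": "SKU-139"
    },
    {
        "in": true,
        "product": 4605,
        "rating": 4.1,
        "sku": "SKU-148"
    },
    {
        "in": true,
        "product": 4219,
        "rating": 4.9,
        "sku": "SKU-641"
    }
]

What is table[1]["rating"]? 2.2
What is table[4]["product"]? 4605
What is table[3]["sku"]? "SKU-139"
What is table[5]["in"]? True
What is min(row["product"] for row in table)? 3996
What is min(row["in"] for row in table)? False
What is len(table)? 6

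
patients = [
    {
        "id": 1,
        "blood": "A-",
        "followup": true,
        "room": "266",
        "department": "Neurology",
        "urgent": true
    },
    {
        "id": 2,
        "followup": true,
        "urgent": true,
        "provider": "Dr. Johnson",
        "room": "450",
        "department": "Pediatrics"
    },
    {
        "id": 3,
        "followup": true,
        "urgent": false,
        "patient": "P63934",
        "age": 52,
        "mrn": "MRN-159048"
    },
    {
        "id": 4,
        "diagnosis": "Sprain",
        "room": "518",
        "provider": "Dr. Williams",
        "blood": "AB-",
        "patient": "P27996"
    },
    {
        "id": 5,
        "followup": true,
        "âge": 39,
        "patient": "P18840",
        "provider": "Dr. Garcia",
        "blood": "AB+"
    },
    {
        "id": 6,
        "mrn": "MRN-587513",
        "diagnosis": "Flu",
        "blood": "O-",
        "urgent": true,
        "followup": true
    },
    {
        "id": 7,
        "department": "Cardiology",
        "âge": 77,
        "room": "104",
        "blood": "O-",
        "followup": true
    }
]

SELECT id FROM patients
[1, 2, 3, 4, 5, 6, 7]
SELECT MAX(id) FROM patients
7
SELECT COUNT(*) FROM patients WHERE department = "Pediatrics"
1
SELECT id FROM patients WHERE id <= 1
[1]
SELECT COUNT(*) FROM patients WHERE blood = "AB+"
1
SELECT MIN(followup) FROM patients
True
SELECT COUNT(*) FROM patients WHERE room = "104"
1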